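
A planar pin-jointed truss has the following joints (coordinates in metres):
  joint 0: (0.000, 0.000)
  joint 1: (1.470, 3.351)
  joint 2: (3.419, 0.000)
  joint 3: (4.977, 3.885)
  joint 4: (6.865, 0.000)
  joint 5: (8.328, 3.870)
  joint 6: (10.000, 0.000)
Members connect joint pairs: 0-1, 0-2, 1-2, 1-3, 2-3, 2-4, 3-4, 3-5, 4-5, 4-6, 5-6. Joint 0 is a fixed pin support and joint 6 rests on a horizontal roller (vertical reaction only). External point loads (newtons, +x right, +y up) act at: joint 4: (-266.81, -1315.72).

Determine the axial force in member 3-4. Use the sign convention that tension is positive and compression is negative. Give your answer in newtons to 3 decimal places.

462.242

N=7 nodes, M=11 members, R=3 reactions → 2N=14, M+R=14
member 0 (0-1): L=3.6592, (cx,cy)=(0.4017,0.9158)
member 1 (0-2): L=3.4190, (cx,cy)=(1.0000,0.0000)
member 2 (1-2): L=3.8766, (cx,cy)=(0.5028,-0.8644)
member 3 (1-3): L=3.5474, (cx,cy)=(0.9886,0.1505)
member 4 (2-3): L=4.1858, (cx,cy)=(0.3722,0.9281)
member 5 (2-4): L=3.4460, (cx,cy)=(1.0000,0.0000)
member 6 (3-4): L=4.3195, (cx,cy)=(0.4371,-0.8994)
member 7 (3-5): L=3.3510, (cx,cy)=(1.0000,-0.0045)
member 8 (4-5): L=4.1373, (cx,cy)=(0.3536,0.9354)
member 9 (4-6): L=3.1350, (cx,cy)=(1.0000,0.0000)
member 10 (5-6): L=4.2157, (cx,cy)=(0.3966,-0.9180)
solve A·x = −loads:
  F[0-1] = -450.4209 N (compression)
  F[0-2] = -85.8661 N (compression)
  F[1-2] = +409.0706 N (tension)
  F[1-3] = -391.0660 N (compression)
  F[2-3] = -380.9854 N (compression)
  F[2-4] = +261.6080 N (tension)
  F[3-4] = +462.2415 N (tension)
  F[3-5] = -730.4671 N (compression)
  F[4-5] = +962.1334 N (tension)
  F[4-6] = +390.2378 N (tension)
  F[5-6] = -983.9366 N (compression)
  Rx@0 = +266.8100 N
  Ry@0 = +412.4782 N
  Ry@6 = +903.2418 N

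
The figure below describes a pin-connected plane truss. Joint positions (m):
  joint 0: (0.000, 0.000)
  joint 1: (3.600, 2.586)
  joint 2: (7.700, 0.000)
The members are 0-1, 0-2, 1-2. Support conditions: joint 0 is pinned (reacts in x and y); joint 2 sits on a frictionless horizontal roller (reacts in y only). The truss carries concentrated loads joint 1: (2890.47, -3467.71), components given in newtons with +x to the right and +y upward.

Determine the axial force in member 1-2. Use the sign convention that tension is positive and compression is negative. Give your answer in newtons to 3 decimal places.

-4858.685

N=3 nodes, M=3 members, R=3 reactions → 2N=6, M+R=6
member 0 (0-1): L=4.4325, (cx,cy)=(0.8122,0.5834)
member 1 (0-2): L=7.7000, (cx,cy)=(1.0000,0.0000)
member 2 (1-2): L=4.8474, (cx,cy)=(0.8458,-0.5335)
solve A·x = −loads:
  F[0-1] = -1500.9876 N (compression)
  F[0-2] = +4109.5357 N (tension)
  F[1-2] = -4858.6853 N (compression)
  Rx@0 = -2890.4700 N
  Ry@0 = +875.6955 N
  Ry@2 = +2592.0145 N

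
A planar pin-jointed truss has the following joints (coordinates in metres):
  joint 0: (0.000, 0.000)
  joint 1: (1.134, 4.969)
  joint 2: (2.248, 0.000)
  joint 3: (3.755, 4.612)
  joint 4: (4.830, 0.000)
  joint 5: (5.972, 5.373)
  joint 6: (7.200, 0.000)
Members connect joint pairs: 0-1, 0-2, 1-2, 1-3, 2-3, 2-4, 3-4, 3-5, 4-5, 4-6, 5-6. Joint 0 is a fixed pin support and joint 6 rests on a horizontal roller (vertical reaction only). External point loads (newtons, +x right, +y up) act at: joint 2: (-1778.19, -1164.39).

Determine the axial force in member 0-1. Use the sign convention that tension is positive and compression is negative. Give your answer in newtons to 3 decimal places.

-821.432

N=7 nodes, M=11 members, R=3 reactions → 2N=14, M+R=14
member 0 (0-1): L=5.0968, (cx,cy)=(0.2225,0.9749)
member 1 (0-2): L=2.2480, (cx,cy)=(1.0000,0.0000)
member 2 (1-2): L=5.0923, (cx,cy)=(0.2188,-0.9758)
member 3 (1-3): L=2.6452, (cx,cy)=(0.9909,-0.1350)
member 4 (2-3): L=4.8520, (cx,cy)=(0.3106,0.9505)
member 5 (2-4): L=2.5820, (cx,cy)=(1.0000,0.0000)
member 6 (3-4): L=4.7356, (cx,cy)=(0.2270,-0.9739)
member 7 (3-5): L=2.3440, (cx,cy)=(0.9458,0.3247)
member 8 (4-5): L=5.4930, (cx,cy)=(0.2079,0.9782)
member 9 (4-6): L=2.3700, (cx,cy)=(1.0000,0.0000)
member 10 (5-6): L=5.5115, (cx,cy)=(0.2228,-0.9749)
solve A·x = −loads:
  F[0-1] = -821.4316 N (compression)
  F[0-2] = -1595.4260 N (compression)
  F[1-2] = +872.8870 N (tension)
  F[1-3] = -377.1674 N (compression)
  F[2-3] = +328.9127 N (tension)
  F[2-4] = +271.5578 N (tension)
  F[3-4] = -434.2615 N (compression)
  F[3-5] = -182.8862 N (compression)
  F[4-5] = +432.3720 N (tension)
  F[4-6] = +83.0891 N (tension)
  F[5-6] = -372.9226 N (compression)
  Rx@0 = +1778.1900 N
  Ry@0 = +800.8416 N
  Ry@6 = +363.5484 N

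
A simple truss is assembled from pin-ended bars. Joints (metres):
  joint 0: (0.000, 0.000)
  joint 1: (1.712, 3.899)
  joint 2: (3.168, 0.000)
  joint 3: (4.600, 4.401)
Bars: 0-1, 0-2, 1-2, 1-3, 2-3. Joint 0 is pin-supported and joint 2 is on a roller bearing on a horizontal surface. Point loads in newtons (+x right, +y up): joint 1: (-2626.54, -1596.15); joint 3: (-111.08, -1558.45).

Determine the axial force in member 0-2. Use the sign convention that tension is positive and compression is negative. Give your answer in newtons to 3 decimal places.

-1237.678

N=4 nodes, M=5 members, R=3 reactions → 2N=8, M+R=8
member 0 (0-1): L=4.2583, (cx,cy)=(0.4020,0.9156)
member 1 (0-2): L=3.1680, (cx,cy)=(1.0000,0.0000)
member 2 (1-2): L=4.1620, (cx,cy)=(0.3498,-0.9368)
member 3 (1-3): L=2.9313, (cx,cy)=(0.9852,0.1713)
member 4 (2-3): L=4.6281, (cx,cy)=(0.3094,0.9509)
solve A·x = −loads:
  F[0-1] = -3730.8446 N (compression)
  F[0-2] = -1237.6784 N (compression)
  F[1-2] = +2020.5321 N (tension)
  F[1-3] = +426.0439 N (tension)
  F[2-3] = -1715.6007 N (compression)
  Rx@0 = +2737.6200 N
  Ry@0 = +3416.0469 N
  Ry@2 = -261.4469 N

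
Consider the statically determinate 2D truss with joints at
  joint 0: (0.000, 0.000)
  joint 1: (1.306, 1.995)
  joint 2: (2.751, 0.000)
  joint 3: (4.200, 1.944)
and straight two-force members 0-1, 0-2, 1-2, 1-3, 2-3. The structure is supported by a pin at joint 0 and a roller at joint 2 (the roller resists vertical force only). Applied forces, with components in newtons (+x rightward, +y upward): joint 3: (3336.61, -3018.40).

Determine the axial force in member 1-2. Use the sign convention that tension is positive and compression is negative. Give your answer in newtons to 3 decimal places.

N=4 nodes, M=5 members, R=3 reactions → 2N=8, M+R=8
member 0 (0-1): L=2.3845, (cx,cy)=(0.5477,0.8367)
member 1 (0-2): L=2.7510, (cx,cy)=(1.0000,0.0000)
member 2 (1-2): L=2.4633, (cx,cy)=(0.5866,-0.8099)
member 3 (1-3): L=2.8944, (cx,cy)=(0.9998,-0.0176)
member 4 (2-3): L=2.4246, (cx,cy)=(0.5976,0.8018)
solve A·x = −loads:
  F[0-1] = +4718.3274 N (tension)
  F[0-2] = +752.3228 N (tension)
  F[1-2] = -4994.3945 N (compression)
  F[1-3] = +5514.8633 N (tension)
  F[2-3] = -3643.4371 N (compression)
  Rx@0 = -3336.6100 N
  Ry@0 = -3947.6668 N
  Ry@2 = +6966.0668 N

-4994.395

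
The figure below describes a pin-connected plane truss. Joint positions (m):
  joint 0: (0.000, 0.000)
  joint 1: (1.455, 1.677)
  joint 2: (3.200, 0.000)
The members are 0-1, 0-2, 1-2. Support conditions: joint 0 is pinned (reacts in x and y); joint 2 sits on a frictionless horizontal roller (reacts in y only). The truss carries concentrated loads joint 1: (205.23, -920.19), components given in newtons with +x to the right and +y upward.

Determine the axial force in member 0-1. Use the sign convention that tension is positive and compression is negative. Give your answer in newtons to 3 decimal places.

N=3 nodes, M=3 members, R=3 reactions → 2N=6, M+R=6
member 0 (0-1): L=2.2202, (cx,cy)=(0.6553,0.7553)
member 1 (0-2): L=3.2000, (cx,cy)=(1.0000,0.0000)
member 2 (1-2): L=2.4202, (cx,cy)=(0.7210,-0.6929)
solve A·x = −loads:
  F[0-1] = -521.9395 N (compression)
  F[0-2] = +547.2789 N (tension)
  F[1-2] = -759.0388 N (compression)
  Rx@0 = -205.2300 N
  Ry@0 = +394.2378 N
  Ry@2 = +525.9522 N

-521.939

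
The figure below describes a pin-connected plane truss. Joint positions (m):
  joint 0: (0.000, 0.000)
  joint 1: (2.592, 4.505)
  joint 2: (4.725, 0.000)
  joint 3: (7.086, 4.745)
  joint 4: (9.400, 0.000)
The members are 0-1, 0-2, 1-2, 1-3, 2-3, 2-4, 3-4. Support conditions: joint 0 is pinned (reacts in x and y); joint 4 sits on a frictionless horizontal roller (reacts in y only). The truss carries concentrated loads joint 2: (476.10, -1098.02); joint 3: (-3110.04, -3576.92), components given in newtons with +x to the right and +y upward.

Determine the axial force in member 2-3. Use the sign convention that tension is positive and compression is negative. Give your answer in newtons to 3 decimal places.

N=5 nodes, M=7 members, R=3 reactions → 2N=10, M+R=10
member 0 (0-1): L=5.1975, (cx,cy)=(0.4987,0.8668)
member 1 (0-2): L=4.7250, (cx,cy)=(1.0000,0.0000)
member 2 (1-2): L=4.9844, (cx,cy)=(0.4279,-0.9038)
member 3 (1-3): L=4.5004, (cx,cy)=(0.9986,0.0533)
member 4 (2-3): L=5.2999, (cx,cy)=(0.4455,0.8953)
member 5 (2-4): L=4.6750, (cx,cy)=(1.0000,0.0000)
member 6 (3-4): L=5.2792, (cx,cy)=(0.4383,-0.8988)
solve A·x = −loads:
  F[0-1] = -3457.1171 N (compression)
  F[0-2] = -909.8547 N (compression)
  F[1-2] = +3134.3106 N (tension)
  F[1-3] = -3069.7224 N (compression)
  F[2-3] = -1937.6949 N (compression)
  F[2-4] = +818.5126 N (tension)
  F[3-4] = -1867.3578 N (compression)
  Rx@0 = +2633.9400 N
  Ry@0 = +2996.5294 N
  Ry@4 = +1678.4106 N

-1937.695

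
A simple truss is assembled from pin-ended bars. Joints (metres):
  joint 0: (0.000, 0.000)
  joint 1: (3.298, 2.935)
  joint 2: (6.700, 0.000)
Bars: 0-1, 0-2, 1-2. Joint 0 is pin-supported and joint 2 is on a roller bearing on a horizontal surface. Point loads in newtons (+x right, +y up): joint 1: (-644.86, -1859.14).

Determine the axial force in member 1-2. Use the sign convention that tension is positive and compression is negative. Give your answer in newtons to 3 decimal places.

N=3 nodes, M=3 members, R=3 reactions → 2N=6, M+R=6
member 0 (0-1): L=4.4149, (cx,cy)=(0.7470,0.6648)
member 1 (0-2): L=6.7000, (cx,cy)=(1.0000,0.0000)
member 2 (1-2): L=4.4931, (cx,cy)=(0.7572,-0.6532)
solve A·x = −loads:
  F[0-1] = -1844.8964 N (compression)
  F[0-2] = +733.3178 N (tension)
  F[1-2] = -968.5069 N (compression)
  Rx@0 = +644.8600 N
  Ry@0 = +1226.4863 N
  Ry@2 = +632.6537 N

-968.507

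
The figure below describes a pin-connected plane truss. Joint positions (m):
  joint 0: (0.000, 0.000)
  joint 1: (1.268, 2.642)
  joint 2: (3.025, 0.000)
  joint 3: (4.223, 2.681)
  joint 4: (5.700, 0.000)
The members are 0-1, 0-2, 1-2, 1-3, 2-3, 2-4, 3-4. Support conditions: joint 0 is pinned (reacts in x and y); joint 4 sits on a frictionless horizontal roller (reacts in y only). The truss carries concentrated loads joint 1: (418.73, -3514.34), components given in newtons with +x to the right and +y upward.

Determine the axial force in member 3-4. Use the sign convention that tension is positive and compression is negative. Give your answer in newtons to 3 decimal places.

N=5 nodes, M=7 members, R=3 reactions → 2N=10, M+R=10
member 0 (0-1): L=2.9305, (cx,cy)=(0.4327,0.9015)
member 1 (0-2): L=3.0250, (cx,cy)=(1.0000,0.0000)
member 2 (1-2): L=3.1729, (cx,cy)=(0.5538,-0.8327)
member 3 (1-3): L=2.9553, (cx,cy)=(0.9999,0.0132)
member 4 (2-3): L=2.9365, (cx,cy)=(0.4080,0.9130)
member 5 (2-4): L=2.6750, (cx,cy)=(1.0000,0.0000)
member 6 (3-4): L=3.0609, (cx,cy)=(0.4825,-0.8759)
solve A·x = −loads:
  F[0-1] = -2815.6889 N (compression)
  F[0-2] = +1637.0411 N (tension)
  F[1-2] = -1187.4890 N (compression)
  F[1-3] = -979.5492 N (compression)
  F[2-3] = +1083.0270 N (tension)
  F[2-4] = +537.6211 N (tension)
  F[3-4] = -1114.1641 N (compression)
  Rx@0 = -418.7300 N
  Ry@0 = +2538.4685 N
  Ry@4 = +975.8715 N

-1114.164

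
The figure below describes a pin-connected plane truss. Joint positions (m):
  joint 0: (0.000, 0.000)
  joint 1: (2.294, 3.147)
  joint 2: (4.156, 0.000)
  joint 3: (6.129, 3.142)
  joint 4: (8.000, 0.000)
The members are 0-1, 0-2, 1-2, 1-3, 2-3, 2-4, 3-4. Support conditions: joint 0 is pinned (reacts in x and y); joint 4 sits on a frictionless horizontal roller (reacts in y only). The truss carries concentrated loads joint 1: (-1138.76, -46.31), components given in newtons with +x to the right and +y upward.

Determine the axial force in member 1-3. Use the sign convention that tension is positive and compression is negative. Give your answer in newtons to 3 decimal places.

N=5 nodes, M=7 members, R=3 reactions → 2N=10, M+R=10
member 0 (0-1): L=3.8944, (cx,cy)=(0.5891,0.8081)
member 1 (0-2): L=4.1560, (cx,cy)=(1.0000,0.0000)
member 2 (1-2): L=3.6566, (cx,cy)=(0.5092,-0.8606)
member 3 (1-3): L=3.8350, (cx,cy)=(1.0000,-0.0013)
member 4 (2-3): L=3.7101, (cx,cy)=(0.5318,0.8469)
member 5 (2-4): L=3.8440, (cx,cy)=(1.0000,0.0000)
member 6 (3-4): L=3.6569, (cx,cy)=(0.5116,-0.8592)
solve A·x = −loads:
  F[0-1] = -595.2176 N (compression)
  F[0-2] = -788.1430 N (compression)
  F[1-2] = +504.2627 N (tension)
  F[1-3] = +531.3640 N (tension)
  F[2-3] = -512.4571 N (compression)
  F[2-4] = -258.8437 N (compression)
  F[3-4] = +505.9121 N (tension)
  Rx@0 = +1138.7600 N
  Ry@0 = +480.9903 N
  Ry@4 = -434.6803 N

531.364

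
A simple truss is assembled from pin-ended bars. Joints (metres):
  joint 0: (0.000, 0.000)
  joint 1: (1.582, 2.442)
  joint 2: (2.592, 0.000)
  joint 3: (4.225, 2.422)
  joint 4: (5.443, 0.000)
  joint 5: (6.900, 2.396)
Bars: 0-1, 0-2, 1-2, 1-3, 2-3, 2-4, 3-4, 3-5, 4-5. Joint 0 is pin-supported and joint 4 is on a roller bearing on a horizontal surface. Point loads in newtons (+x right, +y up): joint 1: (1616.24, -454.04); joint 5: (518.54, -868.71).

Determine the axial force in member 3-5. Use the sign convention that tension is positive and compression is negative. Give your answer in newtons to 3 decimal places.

N=6 nodes, M=9 members, R=3 reactions → 2N=12, M+R=12
member 0 (0-1): L=2.9097, (cx,cy)=(0.5437,0.8393)
member 1 (0-2): L=2.5920, (cx,cy)=(1.0000,0.0000)
member 2 (1-2): L=2.6426, (cx,cy)=(0.3822,-0.9241)
member 3 (1-3): L=2.6431, (cx,cy)=(1.0000,-0.0076)
member 4 (2-3): L=2.9211, (cx,cy)=(0.5590,0.8291)
member 5 (2-4): L=2.8510, (cx,cy)=(1.0000,0.0000)
member 6 (3-4): L=2.7110, (cx,cy)=(0.4493,-0.8934)
member 7 (3-5): L=2.6751, (cx,cy)=(1.0000,-0.0097)
member 8 (4-5): L=2.8042, (cx,cy)=(0.5196,0.8544)
solve A·x = −loads:
  F[0-1] = +1029.2827 N (tension)
  F[0-2] = +1575.1516 N (tension)
  F[1-2] = -1421.9615 N (compression)
  F[1-3] = -513.1586 N (compression)
  F[2-3] = +1584.7801 N (tension)
  F[2-4] = +145.7320 N (tension)
  F[3-4] = -1486.4762 N (compression)
  F[3-5] = +1040.6982 N (tension)
  F[4-5] = -1004.8800 N (compression)
  Rx@0 = -2134.7800 N
  Ry@0 = -863.8512 N
  Ry@4 = +2186.6012 N

1040.698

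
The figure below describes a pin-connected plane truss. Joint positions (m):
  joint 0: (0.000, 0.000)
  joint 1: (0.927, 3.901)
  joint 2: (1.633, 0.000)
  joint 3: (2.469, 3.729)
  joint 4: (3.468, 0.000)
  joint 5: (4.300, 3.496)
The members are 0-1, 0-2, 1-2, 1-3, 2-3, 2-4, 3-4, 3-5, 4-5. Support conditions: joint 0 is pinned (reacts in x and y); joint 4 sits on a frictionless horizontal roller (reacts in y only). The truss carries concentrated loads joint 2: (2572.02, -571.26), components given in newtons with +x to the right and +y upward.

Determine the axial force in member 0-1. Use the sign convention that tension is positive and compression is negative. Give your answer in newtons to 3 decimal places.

N=6 nodes, M=9 members, R=3 reactions → 2N=12, M+R=12
member 0 (0-1): L=4.0096, (cx,cy)=(0.2312,0.9729)
member 1 (0-2): L=1.6330, (cx,cy)=(1.0000,0.0000)
member 2 (1-2): L=3.9644, (cx,cy)=(0.1781,-0.9840)
member 3 (1-3): L=1.5516, (cx,cy)=(0.9938,-0.1109)
member 4 (2-3): L=3.8216, (cx,cy)=(0.2188,0.9758)
member 5 (2-4): L=1.8350, (cx,cy)=(1.0000,0.0000)
member 6 (3-4): L=3.8605, (cx,cy)=(0.2588,-0.9659)
member 7 (3-5): L=1.8458, (cx,cy)=(0.9920,-0.1262)
member 8 (4-5): L=3.5936, (cx,cy)=(0.2315,0.9728)
solve A·x = −loads:
  F[0-1] = -310.6842 N (compression)
  F[0-2] = +2643.8481 N (tension)
  F[1-2] = +321.8159 N (tension)
  F[1-3] = -129.9400 N (compression)
  F[2-3] = +260.9078 N (tension)
  F[2-4] = +72.0633 N (tension)
  F[3-4] = -278.4786 N (compression)
  F[3-5] = +0.0000 N (tension)
  F[4-5] = -0.0000 N (compression)
  Rx@0 = -2572.0200 N
  Ry@0 = +302.2670 N
  Ry@4 = +268.9930 N

-310.684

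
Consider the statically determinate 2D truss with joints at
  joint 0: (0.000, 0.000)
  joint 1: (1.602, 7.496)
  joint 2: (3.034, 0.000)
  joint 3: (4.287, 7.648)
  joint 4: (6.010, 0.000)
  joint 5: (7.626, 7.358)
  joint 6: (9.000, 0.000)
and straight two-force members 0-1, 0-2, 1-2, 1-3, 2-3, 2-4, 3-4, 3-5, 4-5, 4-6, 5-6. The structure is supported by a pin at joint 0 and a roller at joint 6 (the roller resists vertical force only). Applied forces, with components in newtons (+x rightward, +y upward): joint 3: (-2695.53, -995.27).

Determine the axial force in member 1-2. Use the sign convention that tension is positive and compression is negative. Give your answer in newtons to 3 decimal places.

N=7 nodes, M=11 members, R=3 reactions → 2N=14, M+R=14
member 0 (0-1): L=7.6653, (cx,cy)=(0.2090,0.9779)
member 1 (0-2): L=3.0340, (cx,cy)=(1.0000,0.0000)
member 2 (1-2): L=7.6316, (cx,cy)=(0.1876,-0.9822)
member 3 (1-3): L=2.6893, (cx,cy)=(0.9984,0.0565)
member 4 (2-3): L=7.7500, (cx,cy)=(0.1617,0.9868)
member 5 (2-4): L=2.9760, (cx,cy)=(1.0000,0.0000)
member 6 (3-4): L=7.8397, (cx,cy)=(0.2198,-0.9755)
member 7 (3-5): L=3.3516, (cx,cy)=(0.9962,-0.0865)
member 8 (4-5): L=7.5334, (cx,cy)=(0.2145,0.9767)
member 9 (4-6): L=2.9900, (cx,cy)=(1.0000,0.0000)
member 10 (5-6): L=7.4852, (cx,cy)=(0.1836,-0.9830)
solve A·x = −loads:
  F[0-1] = -2875.2867 N (compression)
  F[0-2] = -2094.6109 N (compression)
  F[1-2] = +2797.7485 N (tension)
  F[1-3] = -1127.6968 N (compression)
  F[2-3] = -2784.6901 N (compression)
  F[2-4] = -1119.4122 N (compression)
  F[3-4] = +1797.5612 N (tension)
  F[3-5] = +727.0723 N (tension)
  F[4-5] = -1795.4048 N (compression)
  F[4-6] = -339.2090 N (compression)
  F[5-6] = +1847.9210 N (tension)
  Rx@0 = +2695.5300 N
  Ry@0 = +2811.7912 N
  Ry@6 = -1816.5212 N

2797.748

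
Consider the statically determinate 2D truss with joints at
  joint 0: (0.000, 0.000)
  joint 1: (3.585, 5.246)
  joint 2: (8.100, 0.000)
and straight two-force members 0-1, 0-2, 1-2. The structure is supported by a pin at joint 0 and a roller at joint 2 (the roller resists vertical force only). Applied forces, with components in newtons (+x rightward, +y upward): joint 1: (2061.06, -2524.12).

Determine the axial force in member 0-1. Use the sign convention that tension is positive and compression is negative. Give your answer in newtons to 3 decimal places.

-87.338

N=3 nodes, M=3 members, R=3 reactions → 2N=6, M+R=6
member 0 (0-1): L=6.3540, (cx,cy)=(0.5642,0.8256)
member 1 (0-2): L=8.1000, (cx,cy)=(1.0000,0.0000)
member 2 (1-2): L=6.9214, (cx,cy)=(0.6523,-0.7579)
solve A·x = −loads:
  F[0-1] = -87.3381 N (compression)
  F[0-2] = +2110.3375 N (tension)
  F[1-2] = -3235.1018 N (compression)
  Rx@0 = -2061.0600 N
  Ry@0 = +72.1088 N
  Ry@2 = +2452.0112 N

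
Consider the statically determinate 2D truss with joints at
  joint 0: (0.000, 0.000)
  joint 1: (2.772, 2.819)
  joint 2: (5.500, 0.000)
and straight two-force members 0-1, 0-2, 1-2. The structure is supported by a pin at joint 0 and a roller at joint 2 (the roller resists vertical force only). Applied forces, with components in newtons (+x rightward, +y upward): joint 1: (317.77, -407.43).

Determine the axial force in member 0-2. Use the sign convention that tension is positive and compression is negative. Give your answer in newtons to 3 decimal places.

356.330

N=3 nodes, M=3 members, R=3 reactions → 2N=6, M+R=6
member 0 (0-1): L=3.9536, (cx,cy)=(0.7011,0.7130)
member 1 (0-2): L=5.5000, (cx,cy)=(1.0000,0.0000)
member 2 (1-2): L=3.9228, (cx,cy)=(0.6954,-0.7186)
solve A·x = −loads:
  F[0-1] = -54.9962 N (compression)
  F[0-2] = +356.3299 N (tension)
  F[1-2] = -512.4005 N (compression)
  Rx@0 = -317.7700 N
  Ry@0 = +39.2137 N
  Ry@2 = +368.2163 N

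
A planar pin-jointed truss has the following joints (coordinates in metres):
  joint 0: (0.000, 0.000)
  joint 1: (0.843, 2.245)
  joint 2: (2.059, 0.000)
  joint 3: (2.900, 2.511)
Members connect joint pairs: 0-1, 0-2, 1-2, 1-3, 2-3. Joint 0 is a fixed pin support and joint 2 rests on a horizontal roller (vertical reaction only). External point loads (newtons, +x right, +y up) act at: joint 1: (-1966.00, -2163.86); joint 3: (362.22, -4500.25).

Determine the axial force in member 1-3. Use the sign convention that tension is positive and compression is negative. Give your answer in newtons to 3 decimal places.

N=4 nodes, M=5 members, R=3 reactions → 2N=8, M+R=8
member 0 (0-1): L=2.3981, (cx,cy)=(0.3515,0.9362)
member 1 (0-2): L=2.0590, (cx,cy)=(1.0000,0.0000)
member 2 (1-2): L=2.5532, (cx,cy)=(0.4763,-0.8793)
member 3 (1-3): L=2.0741, (cx,cy)=(0.9917,0.1282)
member 4 (2-3): L=2.6481, (cx,cy)=(0.3176,0.9482)
solve A·x = −loads:
  F[0-1] = -1219.4950 N (compression)
  F[0-2] = -1175.0852 N (compression)
  F[1-2] = -875.1349 N (compression)
  F[1-3] = +1970.3770 N (tension)
  F[2-3] = -5012.4427 N (compression)
  Rx@0 = +1603.7800 N
  Ry@0 = +1141.6606 N
  Ry@2 = +5522.4494 N

1970.377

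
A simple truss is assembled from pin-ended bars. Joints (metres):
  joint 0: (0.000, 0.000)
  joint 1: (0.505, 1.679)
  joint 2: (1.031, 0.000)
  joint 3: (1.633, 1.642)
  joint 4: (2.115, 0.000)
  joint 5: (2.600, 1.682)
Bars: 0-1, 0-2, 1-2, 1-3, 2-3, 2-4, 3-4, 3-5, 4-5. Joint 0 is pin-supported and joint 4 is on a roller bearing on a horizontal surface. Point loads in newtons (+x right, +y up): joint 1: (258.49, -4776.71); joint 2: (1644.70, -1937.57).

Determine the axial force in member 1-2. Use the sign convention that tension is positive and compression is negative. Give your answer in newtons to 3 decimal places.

N=6 nodes, M=9 members, R=3 reactions → 2N=12, M+R=12
member 0 (0-1): L=1.7533, (cx,cy)=(0.2880,0.9576)
member 1 (0-2): L=1.0310, (cx,cy)=(1.0000,0.0000)
member 2 (1-2): L=1.7595, (cx,cy)=(0.2990,-0.9543)
member 3 (1-3): L=1.1286, (cx,cy)=(0.9995,-0.0328)
member 4 (2-3): L=1.7489, (cx,cy)=(0.3442,0.9389)
member 5 (2-4): L=1.0840, (cx,cy)=(1.0000,0.0000)
member 6 (3-4): L=1.7113, (cx,cy)=(0.2817,-0.9595)
member 7 (3-5): L=0.9678, (cx,cy)=(0.9991,0.0413)
member 8 (4-5): L=1.7505, (cx,cy)=(0.2771,0.9609)
solve A·x = −loads:
  F[0-1] = -4619.8088 N (compression)
  F[0-2] = +3233.8245 N (tension)
  F[1-2] = -318.2281 N (compression)
  F[1-3] = -1494.7923 N (compression)
  F[2-3] = +2387.1251 N (tension)
  F[2-4] = +672.2901 N (tension)
  F[3-4] = -2386.8844 N (compression)
  F[3-5] = -0.0000 N (compression)
  F[4-5] = +0.0000 N (tension)
  Rx@0 = -1903.1900 N
  Ry@0 = +4424.0304 N
  Ry@4 = +2290.2496 N

-318.228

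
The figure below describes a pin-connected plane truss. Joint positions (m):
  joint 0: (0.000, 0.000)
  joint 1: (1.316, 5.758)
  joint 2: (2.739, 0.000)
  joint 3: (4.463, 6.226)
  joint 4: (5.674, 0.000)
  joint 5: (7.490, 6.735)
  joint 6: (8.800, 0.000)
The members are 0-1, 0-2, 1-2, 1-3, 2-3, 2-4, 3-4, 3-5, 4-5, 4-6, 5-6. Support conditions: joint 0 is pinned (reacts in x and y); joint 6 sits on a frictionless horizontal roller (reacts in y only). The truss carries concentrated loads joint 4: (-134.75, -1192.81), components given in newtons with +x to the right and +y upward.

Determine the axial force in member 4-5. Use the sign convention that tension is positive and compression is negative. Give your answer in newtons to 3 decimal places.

861.680

N=7 nodes, M=11 members, R=3 reactions → 2N=14, M+R=14
member 0 (0-1): L=5.9065, (cx,cy)=(0.2228,0.9749)
member 1 (0-2): L=2.7390, (cx,cy)=(1.0000,0.0000)
member 2 (1-2): L=5.9312, (cx,cy)=(0.2399,-0.9708)
member 3 (1-3): L=3.1816, (cx,cy)=(0.9891,0.1471)
member 4 (2-3): L=6.4603, (cx,cy)=(0.2669,0.9637)
member 5 (2-4): L=2.9350, (cx,cy)=(1.0000,0.0000)
member 6 (3-4): L=6.3427, (cx,cy)=(0.1909,-0.9816)
member 7 (3-5): L=3.0695, (cx,cy)=(0.9862,0.1658)
member 8 (4-5): L=6.9755, (cx,cy)=(0.2603,0.9655)
member 9 (4-6): L=3.1260, (cx,cy)=(1.0000,0.0000)
member 10 (5-6): L=6.8612, (cx,cy)=(0.1909,-0.9816)
solve A·x = −loads:
  F[0-1] = -434.6444 N (compression)
  F[0-2] = -37.9084 N (compression)
  F[1-2] = +406.6849 N (tension)
  F[1-3] = -196.5500 N (compression)
  F[2-3] = -409.6635 N (compression)
  F[2-4] = +168.9854 N (tension)
  F[3-4] = +367.6050 N (tension)
  F[3-5] = -379.1713 N (compression)
  F[4-5] = +861.6805 N (tension)
  F[4-6] = +149.5931 N (tension)
  F[5-6] = -783.5047 N (compression)
  Rx@0 = +134.7500 N
  Ry@0 = +423.7186 N
  Ry@6 = +769.0914 N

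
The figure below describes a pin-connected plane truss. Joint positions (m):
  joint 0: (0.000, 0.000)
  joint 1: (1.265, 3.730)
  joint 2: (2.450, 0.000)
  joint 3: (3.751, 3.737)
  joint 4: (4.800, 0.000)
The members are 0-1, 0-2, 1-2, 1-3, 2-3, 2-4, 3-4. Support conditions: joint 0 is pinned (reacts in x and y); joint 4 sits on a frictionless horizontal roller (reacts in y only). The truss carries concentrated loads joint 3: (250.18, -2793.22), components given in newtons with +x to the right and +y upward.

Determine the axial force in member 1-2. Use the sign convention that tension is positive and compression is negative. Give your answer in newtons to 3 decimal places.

435.326

N=5 nodes, M=7 members, R=3 reactions → 2N=10, M+R=10
member 0 (0-1): L=3.9387, (cx,cy)=(0.3212,0.9470)
member 1 (0-2): L=2.4500, (cx,cy)=(1.0000,0.0000)
member 2 (1-2): L=3.9137, (cx,cy)=(0.3028,-0.9531)
member 3 (1-3): L=2.4860, (cx,cy)=(1.0000,0.0028)
member 4 (2-3): L=3.9570, (cx,cy)=(0.3288,0.9444)
member 5 (2-4): L=2.3500, (cx,cy)=(1.0000,0.0000)
member 6 (3-4): L=3.8814, (cx,cy)=(0.2703,-0.9628)
solve A·x = −loads:
  F[0-1] = -438.9130 N (compression)
  F[0-2] = +391.1476 N (tension)
  F[1-2] = +435.3255 N (tension)
  F[1-3] = -272.7773 N (compression)
  F[2-3] = -439.3152 N (compression)
  F[2-4] = +667.3966 N (tension)
  F[3-4] = -2469.4559 N (compression)
  Rx@0 = -250.1800 N
  Ry@0 = +415.6594 N
  Ry@4 = +2377.5606 N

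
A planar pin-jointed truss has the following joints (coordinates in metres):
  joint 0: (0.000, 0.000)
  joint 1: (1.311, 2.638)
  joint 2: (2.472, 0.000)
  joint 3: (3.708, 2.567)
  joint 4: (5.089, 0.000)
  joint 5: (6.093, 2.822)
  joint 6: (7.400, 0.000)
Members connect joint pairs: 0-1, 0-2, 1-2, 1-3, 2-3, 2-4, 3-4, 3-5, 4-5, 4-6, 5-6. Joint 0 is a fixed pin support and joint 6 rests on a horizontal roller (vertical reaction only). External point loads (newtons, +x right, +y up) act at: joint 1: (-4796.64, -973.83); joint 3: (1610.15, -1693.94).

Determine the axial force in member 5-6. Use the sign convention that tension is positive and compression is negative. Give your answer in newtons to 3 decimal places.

143.335

N=7 nodes, M=11 members, R=3 reactions → 2N=14, M+R=14
member 0 (0-1): L=2.9458, (cx,cy)=(0.4450,0.8955)
member 1 (0-2): L=2.4720, (cx,cy)=(1.0000,0.0000)
member 2 (1-2): L=2.8822, (cx,cy)=(0.4028,-0.9153)
member 3 (1-3): L=2.3981, (cx,cy)=(0.9996,-0.0296)
member 4 (2-3): L=2.8491, (cx,cy)=(0.4338,0.9010)
member 5 (2-4): L=2.6170, (cx,cy)=(1.0000,0.0000)
member 6 (3-4): L=2.9149, (cx,cy)=(0.4738,-0.8806)
member 7 (3-5): L=2.3986, (cx,cy)=(0.9943,0.1063)
member 8 (4-5): L=2.9953, (cx,cy)=(0.3352,0.9421)
member 9 (4-6): L=2.3110, (cx,cy)=(1.0000,0.0000)
member 10 (5-6): L=3.1100, (cx,cy)=(0.4203,-0.9074)
solve A·x = −loads:
  F[0-1] = -3124.2863 N (compression)
  F[0-2] = -1796.0586 N (compression)
  F[1-2] = +1907.4709 N (tension)
  F[1-3] = +2638.9981 N (tension)
  F[2-3] = -1937.7082 N (compression)
  F[2-4] = -187.0626 N (compression)
  F[3-4] = +161.1321 N (tension)
  F[3-5] = +111.3538 N (tension)
  F[4-5] = -150.6137 N (compression)
  F[4-6] = -60.2379 N (compression)
  F[5-6] = +143.3345 N (tension)
  Rx@0 = +3186.4900 N
  Ry@0 = +2797.8322 N
  Ry@6 = -130.0622 N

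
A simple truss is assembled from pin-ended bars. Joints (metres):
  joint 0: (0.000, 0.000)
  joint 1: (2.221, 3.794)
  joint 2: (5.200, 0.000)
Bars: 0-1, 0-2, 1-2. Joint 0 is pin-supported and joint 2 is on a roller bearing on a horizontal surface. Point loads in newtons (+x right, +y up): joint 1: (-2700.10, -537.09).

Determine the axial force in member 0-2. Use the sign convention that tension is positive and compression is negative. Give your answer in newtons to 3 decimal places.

N=3 nodes, M=3 members, R=3 reactions → 2N=6, M+R=6
member 0 (0-1): L=4.3963, (cx,cy)=(0.5052,0.8630)
member 1 (0-2): L=5.2000, (cx,cy)=(1.0000,0.0000)
member 2 (1-2): L=4.8238, (cx,cy)=(0.6176,-0.7865)
solve A·x = −loads:
  F[0-1] = -2639.3034 N (compression)
  F[0-2] = -1366.7243 N (compression)
  F[1-2] = +2213.0851 N (tension)
  Rx@0 = +2700.1000 N
  Ry@0 = +2277.7251 N
  Ry@2 = -1740.6351 N

-1366.724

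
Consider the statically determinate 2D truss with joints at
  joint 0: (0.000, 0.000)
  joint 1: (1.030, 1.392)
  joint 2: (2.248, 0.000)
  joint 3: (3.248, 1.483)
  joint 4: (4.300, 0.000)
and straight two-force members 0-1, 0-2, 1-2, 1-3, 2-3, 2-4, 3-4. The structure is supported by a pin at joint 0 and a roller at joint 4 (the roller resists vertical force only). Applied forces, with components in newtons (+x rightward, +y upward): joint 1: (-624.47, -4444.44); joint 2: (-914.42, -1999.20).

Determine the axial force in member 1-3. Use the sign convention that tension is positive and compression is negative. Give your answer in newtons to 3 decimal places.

N=5 nodes, M=7 members, R=3 reactions → 2N=10, M+R=10
member 0 (0-1): L=1.7316, (cx,cy)=(0.5948,0.8039)
member 1 (0-2): L=2.2480, (cx,cy)=(1.0000,0.0000)
member 2 (1-2): L=1.8496, (cx,cy)=(0.6585,-0.7526)
member 3 (1-3): L=2.2199, (cx,cy)=(0.9992,0.0410)
member 4 (2-3): L=1.7887, (cx,cy)=(0.5591,0.8291)
member 5 (2-4): L=2.0520, (cx,cy)=(1.0000,0.0000)
member 6 (3-4): L=1.8182, (cx,cy)=(0.5786,-0.8156)
solve A·x = −loads:
  F[0-1] = -5642.7860 N (compression)
  F[0-2] = +1817.5133 N (tension)
  F[1-2] = -26.2870 N (compression)
  F[1-3] = -2716.9070 N (compression)
  F[2-3] = +2435.1081 N (tension)
  F[2-4] = +1353.2051 N (tension)
  F[3-4] = -2338.8311 N (compression)
  Rx@0 = +1538.8900 N
  Ry@0 = +4536.0324 N
  Ry@4 = +1907.6076 N

-2716.907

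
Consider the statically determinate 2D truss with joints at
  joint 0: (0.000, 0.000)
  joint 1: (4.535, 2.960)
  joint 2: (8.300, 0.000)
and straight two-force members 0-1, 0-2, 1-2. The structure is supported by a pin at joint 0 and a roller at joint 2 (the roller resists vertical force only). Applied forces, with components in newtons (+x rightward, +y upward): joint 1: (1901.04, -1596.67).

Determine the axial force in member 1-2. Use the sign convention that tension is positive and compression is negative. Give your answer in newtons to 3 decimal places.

-2508.460

N=3 nodes, M=3 members, R=3 reactions → 2N=6, M+R=6
member 0 (0-1): L=5.4155, (cx,cy)=(0.8374,0.5466)
member 1 (0-2): L=8.3000, (cx,cy)=(1.0000,0.0000)
member 2 (1-2): L=4.7892, (cx,cy)=(0.7861,-0.6181)
solve A·x = −loads:
  F[0-1] = -84.7297 N (compression)
  F[0-2] = +1971.9934 N (tension)
  F[1-2] = -2508.4596 N (compression)
  Rx@0 = -1901.0400 N
  Ry@0 = +46.3113 N
  Ry@2 = +1550.3587 N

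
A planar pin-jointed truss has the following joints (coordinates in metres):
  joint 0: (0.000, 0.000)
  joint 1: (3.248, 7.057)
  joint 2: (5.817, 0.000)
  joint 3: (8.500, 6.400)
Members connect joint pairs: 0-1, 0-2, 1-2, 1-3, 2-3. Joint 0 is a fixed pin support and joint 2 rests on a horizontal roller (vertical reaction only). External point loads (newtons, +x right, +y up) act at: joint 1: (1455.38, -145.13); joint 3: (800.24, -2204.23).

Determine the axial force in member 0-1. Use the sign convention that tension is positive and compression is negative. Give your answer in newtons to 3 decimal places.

N=4 nodes, M=5 members, R=3 reactions → 2N=8, M+R=8
member 0 (0-1): L=7.7686, (cx,cy)=(0.4181,0.9084)
member 1 (0-2): L=5.8170, (cx,cy)=(1.0000,0.0000)
member 2 (1-2): L=7.5101, (cx,cy)=(0.3421,-0.9397)
member 3 (1-3): L=5.2929, (cx,cy)=(0.9923,-0.1241)
member 4 (2-3): L=6.9396, (cx,cy)=(0.3866,0.9222)
solve A·x = −loads:
  F[0-1] = +3961.4948 N (tension)
  F[0-2] = +599.3400 N (tension)
  F[1-2] = -4202.2267 N (compression)
  F[1-3] = +1651.1440 N (tension)
  F[2-3] = -2167.8512 N (compression)
  Rx@0 = -2255.6200 N
  Ry@0 = -3598.6355 N
  Ry@2 = +5947.9955 N

3961.495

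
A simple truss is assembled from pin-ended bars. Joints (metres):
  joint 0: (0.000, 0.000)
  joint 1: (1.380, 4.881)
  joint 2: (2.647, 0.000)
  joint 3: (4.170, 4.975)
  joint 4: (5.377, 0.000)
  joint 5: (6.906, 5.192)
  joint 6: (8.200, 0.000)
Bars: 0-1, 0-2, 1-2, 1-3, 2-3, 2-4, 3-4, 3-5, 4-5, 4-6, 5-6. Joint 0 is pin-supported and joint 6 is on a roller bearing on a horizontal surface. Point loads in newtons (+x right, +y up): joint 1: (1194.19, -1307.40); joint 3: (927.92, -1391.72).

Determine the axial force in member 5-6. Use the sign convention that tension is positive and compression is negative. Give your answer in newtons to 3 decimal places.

-2268.922

N=7 nodes, M=11 members, R=3 reactions → 2N=14, M+R=14
member 0 (0-1): L=5.0723, (cx,cy)=(0.2721,0.9623)
member 1 (0-2): L=2.6470, (cx,cy)=(1.0000,0.0000)
member 2 (1-2): L=5.0428, (cx,cy)=(0.2513,-0.9679)
member 3 (1-3): L=2.7916, (cx,cy)=(0.9994,0.0337)
member 4 (2-3): L=5.2029, (cx,cy)=(0.2927,0.9562)
member 5 (2-4): L=2.7300, (cx,cy)=(1.0000,0.0000)
member 6 (3-4): L=5.1193, (cx,cy)=(0.2358,-0.9718)
member 7 (3-5): L=2.7446, (cx,cy)=(0.9969,0.0791)
member 8 (4-5): L=5.4125, (cx,cy)=(0.2825,0.9593)
member 9 (4-6): L=2.8230, (cx,cy)=(1.0000,0.0000)
member 10 (5-6): L=5.3508, (cx,cy)=(0.2418,-0.9703)
solve A·x = −loads:
  F[0-1] = -517.0469 N (compression)
  F[0-2] = +2262.7799 N (tension)
  F[1-2] = -875.5036 N (compression)
  F[1-3] = -1115.5212 N (compression)
  F[2-3] = +886.2383 N (tension)
  F[2-4] = +1783.3876 N (tension)
  F[3-4] = -2365.4754 N (compression)
  F[3-5] = -1229.5206 N (compression)
  F[4-5] = +2396.3973 N (tension)
  F[4-6] = +548.6980 N (tension)
  F[5-6] = -2268.9224 N (compression)
  Rx@0 = -2122.1100 N
  Ry@0 = +497.5434 N
  Ry@6 = +2201.5766 N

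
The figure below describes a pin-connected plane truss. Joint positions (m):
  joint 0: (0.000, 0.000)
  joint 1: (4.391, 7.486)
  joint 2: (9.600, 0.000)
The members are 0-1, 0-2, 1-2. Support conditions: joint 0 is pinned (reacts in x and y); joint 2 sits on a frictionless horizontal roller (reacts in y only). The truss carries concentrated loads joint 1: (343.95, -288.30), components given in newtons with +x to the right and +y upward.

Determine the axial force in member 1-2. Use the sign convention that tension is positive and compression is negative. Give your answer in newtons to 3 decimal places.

-487.401

N=3 nodes, M=3 members, R=3 reactions → 2N=6, M+R=6
member 0 (0-1): L=8.6788, (cx,cy)=(0.5059,0.8626)
member 1 (0-2): L=9.6000, (cx,cy)=(1.0000,0.0000)
member 2 (1-2): L=9.1200, (cx,cy)=(0.5712,-0.8208)
solve A·x = −loads:
  F[0-1] = +129.5863 N (tension)
  F[0-2] = +278.3862 N (tension)
  F[1-2] = -487.4014 N (compression)
  Rx@0 = -343.9500 N
  Ry@0 = -111.7766 N
  Ry@2 = +400.0766 N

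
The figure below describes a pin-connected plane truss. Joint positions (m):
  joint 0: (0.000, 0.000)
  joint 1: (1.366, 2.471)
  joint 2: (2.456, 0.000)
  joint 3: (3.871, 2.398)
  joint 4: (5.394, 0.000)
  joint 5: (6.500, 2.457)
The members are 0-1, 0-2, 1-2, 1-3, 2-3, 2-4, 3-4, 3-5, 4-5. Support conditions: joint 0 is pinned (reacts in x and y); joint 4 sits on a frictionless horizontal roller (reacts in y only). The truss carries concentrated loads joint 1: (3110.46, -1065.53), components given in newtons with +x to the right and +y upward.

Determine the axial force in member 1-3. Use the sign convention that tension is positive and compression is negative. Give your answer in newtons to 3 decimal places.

N=6 nodes, M=9 members, R=3 reactions → 2N=12, M+R=12
member 0 (0-1): L=2.8234, (cx,cy)=(0.4838,0.8752)
member 1 (0-2): L=2.4560, (cx,cy)=(1.0000,0.0000)
member 2 (1-2): L=2.7007, (cx,cy)=(0.4036,-0.9149)
member 3 (1-3): L=2.5061, (cx,cy)=(0.9996,-0.0291)
member 4 (2-3): L=2.7844, (cx,cy)=(0.5082,0.8612)
member 5 (2-4): L=2.9380, (cx,cy)=(1.0000,0.0000)
member 6 (3-4): L=2.8408, (cx,cy)=(0.5361,-0.8441)
member 7 (3-5): L=2.6297, (cx,cy)=(0.9997,0.0224)
member 8 (4-5): L=2.6945, (cx,cy)=(0.4105,0.9119)
solve A·x = −loads:
  F[0-1] = +718.9608 N (tension)
  F[0-2] = +2762.6214 N (tension)
  F[1-2] = -1787.2904 N (compression)
  F[1-3] = -2042.1472 N (compression)
  F[2-3] = +1898.7250 N (tension)
  F[2-4] = +1076.3546 N (tension)
  F[3-4] = -2007.6613 N (compression)
  F[3-5] = -0.0000 N (compression)
  F[4-5] = +0.0000 N (tension)
  Rx@0 = -3110.4600 N
  Ry@0 = -629.2161 N
  Ry@4 = +1694.7461 N

-2042.147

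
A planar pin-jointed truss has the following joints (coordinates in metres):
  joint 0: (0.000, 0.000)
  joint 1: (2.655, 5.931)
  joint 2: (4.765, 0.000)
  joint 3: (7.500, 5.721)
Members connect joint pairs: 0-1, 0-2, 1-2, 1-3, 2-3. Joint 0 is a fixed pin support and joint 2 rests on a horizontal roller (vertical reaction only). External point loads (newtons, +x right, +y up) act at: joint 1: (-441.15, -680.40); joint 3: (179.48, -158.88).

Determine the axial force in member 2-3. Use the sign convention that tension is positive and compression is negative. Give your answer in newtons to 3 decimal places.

-164.080

N=4 nodes, M=5 members, R=3 reactions → 2N=8, M+R=8
member 0 (0-1): L=6.4981, (cx,cy)=(0.4086,0.9127)
member 1 (0-2): L=4.7650, (cx,cy)=(1.0000,0.0000)
member 2 (1-2): L=6.2951, (cx,cy)=(0.3352,-0.9422)
member 3 (1-3): L=4.8495, (cx,cy)=(0.9991,-0.0433)
member 4 (2-3): L=6.3411, (cx,cy)=(0.4313,0.9022)
solve A·x = −loads:
  F[0-1] = -595.6974 N (compression)
  F[0-2] = -18.2808 N (compression)
  F[1-2] = -156.5985 N (compression)
  F[1-3] = +250.4842 N (tension)
  F[2-3] = -164.0797 N (compression)
  Rx@0 = +261.6700 N
  Ry@0 = +543.7068 N
  Ry@2 = +295.5732 N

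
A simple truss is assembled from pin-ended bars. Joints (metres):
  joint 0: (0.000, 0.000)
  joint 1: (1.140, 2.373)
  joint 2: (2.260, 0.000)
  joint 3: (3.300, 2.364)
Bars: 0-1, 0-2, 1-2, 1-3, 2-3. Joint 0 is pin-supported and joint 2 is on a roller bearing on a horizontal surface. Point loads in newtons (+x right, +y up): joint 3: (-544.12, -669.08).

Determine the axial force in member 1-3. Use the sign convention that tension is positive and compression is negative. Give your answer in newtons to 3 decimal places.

-249.315

N=4 nodes, M=5 members, R=3 reactions → 2N=8, M+R=8
member 0 (0-1): L=2.6326, (cx,cy)=(0.4330,0.9014)
member 1 (0-2): L=2.2600, (cx,cy)=(1.0000,0.0000)
member 2 (1-2): L=2.6240, (cx,cy)=(0.4268,-0.9043)
member 3 (1-3): L=2.1600, (cx,cy)=(1.0000,-0.0042)
member 4 (2-3): L=2.5827, (cx,cy)=(0.4027,0.9153)
solve A·x = −loads:
  F[0-1] = -289.8486 N (compression)
  F[0-2] = -418.6076 N (compression)
  F[1-2] = +290.0506 N (tension)
  F[1-3] = -249.3152 N (compression)
  F[2-3] = -732.0999 N (compression)
  Rx@0 = +544.1200 N
  Ry@0 = +261.2639 N
  Ry@2 = +407.8161 N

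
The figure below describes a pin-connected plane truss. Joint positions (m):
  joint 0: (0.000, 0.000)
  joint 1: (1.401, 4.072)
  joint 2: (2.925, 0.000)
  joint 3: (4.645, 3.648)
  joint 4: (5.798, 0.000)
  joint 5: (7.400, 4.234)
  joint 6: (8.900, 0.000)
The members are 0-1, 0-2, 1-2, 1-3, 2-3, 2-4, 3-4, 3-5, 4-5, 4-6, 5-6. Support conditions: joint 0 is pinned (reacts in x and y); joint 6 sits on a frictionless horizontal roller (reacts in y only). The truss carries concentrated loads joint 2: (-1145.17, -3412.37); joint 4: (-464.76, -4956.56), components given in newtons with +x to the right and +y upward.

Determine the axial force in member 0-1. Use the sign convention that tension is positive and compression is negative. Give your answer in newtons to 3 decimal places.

N=7 nodes, M=11 members, R=3 reactions → 2N=14, M+R=14
member 0 (0-1): L=4.3063, (cx,cy)=(0.3253,0.9456)
member 1 (0-2): L=2.9250, (cx,cy)=(1.0000,0.0000)
member 2 (1-2): L=4.3478, (cx,cy)=(0.3505,-0.9366)
member 3 (1-3): L=3.2716, (cx,cy)=(0.9916,-0.1296)
member 4 (2-3): L=4.0332, (cx,cy)=(0.4265,0.9045)
member 5 (2-4): L=2.8730, (cx,cy)=(1.0000,0.0000)
member 6 (3-4): L=3.8259, (cx,cy)=(0.3014,-0.9535)
member 7 (3-5): L=2.8166, (cx,cy)=(0.9781,0.2080)
member 8 (4-5): L=4.5269, (cx,cy)=(0.3539,0.9353)
member 9 (4-6): L=3.1020, (cx,cy)=(1.0000,0.0000)
member 10 (5-6): L=4.4919, (cx,cy)=(0.3339,-0.9426)
solve A·x = −loads:
  F[0-1] = -4249.6365 N (compression)
  F[0-2] = -227.3560 N (compression)
  F[1-2] = +4714.2168 N (tension)
  F[1-3] = -3060.8079 N (compression)
  F[2-3] = -1108.6269 N (compression)
  F[2-4] = +3043.0252 N (tension)
  F[3-4] = -137.6221 N (compression)
  F[3-5] = -3543.8560 N (compression)
  F[4-5] = +5439.7915 N (tension)
  F[4-6] = +1541.2677 N (tension)
  F[5-6] = -4615.4335 N (compression)
  Rx@0 = +1609.9300 N
  Ry@0 = +4018.4449 N
  Ry@6 = +4350.4851 N

-4249.637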